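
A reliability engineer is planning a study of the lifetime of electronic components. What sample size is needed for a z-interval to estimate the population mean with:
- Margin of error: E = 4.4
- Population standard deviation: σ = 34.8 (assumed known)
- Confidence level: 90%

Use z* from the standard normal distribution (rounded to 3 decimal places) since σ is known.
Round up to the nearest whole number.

Using z* since population σ is known (z-interval formula).

For 90% confidence, z* = 1.645 (from standard normal table)

Sample size formula for z-interval: n = (z*σ/E)²

n = (1.645 × 34.8 / 4.4)²
  = (13.010455)²
  = 169.2719

Round up to the nearest whole number: n = 170

170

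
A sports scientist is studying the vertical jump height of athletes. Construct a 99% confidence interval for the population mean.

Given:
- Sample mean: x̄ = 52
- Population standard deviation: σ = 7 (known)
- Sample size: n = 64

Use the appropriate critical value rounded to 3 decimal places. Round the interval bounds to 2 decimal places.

The population standard deviation σ is known, so use a z-interval (standard normal critical value).

For 99% confidence, z* = 2.576 (from standard normal table)

Standard error: SE = σ/√n = 7/√64 = 0.875000

Margin of error: E = z* × SE = 2.576 × 0.875000 = 2.2540

Z-interval: x̄ ± E = 52 ± 2.2540 = (49.7460, 54.2540)

Rounded to 2 decimal places:

(49.75, 54.25)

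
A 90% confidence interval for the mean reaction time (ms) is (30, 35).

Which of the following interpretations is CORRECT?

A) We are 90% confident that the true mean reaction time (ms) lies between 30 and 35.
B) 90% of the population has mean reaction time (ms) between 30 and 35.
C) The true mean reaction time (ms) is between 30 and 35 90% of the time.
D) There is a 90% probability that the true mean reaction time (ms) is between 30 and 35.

A confidence interval represents our confidence in the procedure, not a probability statement about the parameter.

Key concept: If we repeated this sampling process many times and computed a 90% CI each time, about 90% of those intervals would contain the true population parameter.

For this specific interval (30, 35):
- Midpoint (point estimate): 32.5
- Margin of error: 2.5

The correct interpretation is the one stating confidence that the true parameter lies in the interval — option A.

A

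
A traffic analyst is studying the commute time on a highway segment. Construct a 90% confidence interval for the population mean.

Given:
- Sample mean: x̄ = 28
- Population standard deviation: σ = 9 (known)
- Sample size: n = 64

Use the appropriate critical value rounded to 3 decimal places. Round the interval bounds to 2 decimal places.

The population standard deviation σ is known, so use a z-interval (standard normal critical value).

For 90% confidence, z* = 1.645 (from standard normal table)

Standard error: SE = σ/√n = 9/√64 = 1.125000

Margin of error: E = z* × SE = 1.645 × 1.125000 = 1.8506

Z-interval: x̄ ± E = 28 ± 1.8506 = (26.1494, 29.8506)

Rounded to 2 decimal places:

(26.15, 29.85)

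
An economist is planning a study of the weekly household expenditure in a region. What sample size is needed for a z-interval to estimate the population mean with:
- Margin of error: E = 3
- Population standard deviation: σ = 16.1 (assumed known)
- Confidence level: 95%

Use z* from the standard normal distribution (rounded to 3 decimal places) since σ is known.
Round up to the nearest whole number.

Using z* since population σ is known (z-interval formula).

For 95% confidence, z* = 1.96 (from standard normal table)

Sample size formula for z-interval: n = (z*σ/E)²

n = (1.96 × 16.1 / 3)²
  = (10.518667)²
  = 110.6423

Round up to the nearest whole number: n = 111

111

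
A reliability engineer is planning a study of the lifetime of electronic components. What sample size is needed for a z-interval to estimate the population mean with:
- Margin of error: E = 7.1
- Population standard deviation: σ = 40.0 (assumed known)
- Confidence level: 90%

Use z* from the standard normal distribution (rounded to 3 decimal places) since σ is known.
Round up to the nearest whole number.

Using z* since population σ is known (z-interval formula).

For 90% confidence, z* = 1.645 (from standard normal table)

Sample size formula for z-interval: n = (z*σ/E)²

n = (1.645 × 40.0 / 7.1)²
  = (9.267606)²
  = 85.8885

Round up to the nearest whole number: n = 86

86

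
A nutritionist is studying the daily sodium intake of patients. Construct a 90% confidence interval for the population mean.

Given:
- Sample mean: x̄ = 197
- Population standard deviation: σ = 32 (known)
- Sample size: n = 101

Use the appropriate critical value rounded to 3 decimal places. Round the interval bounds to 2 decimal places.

The population standard deviation σ is known, so use a z-interval (standard normal critical value).

For 90% confidence, z* = 1.645 (from standard normal table)

Standard error: SE = σ/√n = 32/√101 = 3.184119

Margin of error: E = z* × SE = 1.645 × 3.184119 = 5.2379

Z-interval: x̄ ± E = 197 ± 5.2379 = (191.7621, 202.2379)

Rounded to 2 decimal places:

(191.76, 202.24)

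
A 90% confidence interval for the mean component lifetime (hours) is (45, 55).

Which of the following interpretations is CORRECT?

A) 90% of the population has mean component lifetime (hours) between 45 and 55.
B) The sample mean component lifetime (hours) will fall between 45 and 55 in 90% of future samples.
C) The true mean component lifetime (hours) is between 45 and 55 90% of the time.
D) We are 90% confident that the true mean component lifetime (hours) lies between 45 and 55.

A confidence interval represents our confidence in the procedure, not a probability statement about the parameter.

Key concept: If we repeated this sampling process many times and computed a 90% CI each time, about 90% of those intervals would contain the true population parameter.

For this specific interval (45, 55):
- Midpoint (point estimate): 50
- Margin of error: 5

The correct interpretation is the one stating confidence that the true parameter lies in the interval — option D.

D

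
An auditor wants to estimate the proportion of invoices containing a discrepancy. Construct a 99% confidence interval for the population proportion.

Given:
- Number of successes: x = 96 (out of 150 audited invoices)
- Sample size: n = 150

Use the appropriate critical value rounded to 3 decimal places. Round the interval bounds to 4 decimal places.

Sample proportion: p̂ = 96/150 = 0.640000

Check conditions for normal approximation:
  np̂ = 96 ≥ 10 ✓
  n(1-p̂) = 54 ≥ 10 ✓

The sample is large enough, so use a z-interval (normal approximation) for the proportion.

For 99% confidence, z* = 2.576 (from standard normal table)

Standard error: SE = √(p̂(1-p̂)/n) = √(0.640000×0.360000/150) = 0.03919184

Margin of error: E = z* × SE = 2.576 × 0.03919184 = 0.100958

Z-interval: p̂ ± E = 0.640000 ± 0.100958 = (0.539042, 0.740958)

Rounded to 4 decimal places:

(0.5390, 0.7410)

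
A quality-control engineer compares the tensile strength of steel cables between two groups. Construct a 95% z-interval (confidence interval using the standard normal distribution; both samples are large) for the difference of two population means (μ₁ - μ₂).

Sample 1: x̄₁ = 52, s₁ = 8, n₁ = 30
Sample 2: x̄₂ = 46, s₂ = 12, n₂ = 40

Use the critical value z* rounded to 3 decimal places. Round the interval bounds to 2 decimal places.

Both samples are large (n₁ = 30 ≥ 30, n₂ = 40 ≥ 30), so a z-interval for the difference of means applies.

Point estimate: x̄₁ - x̄₂ = 52 - 46 = 6

Standard error: SE = √(s₁²/n₁ + s₂²/n₂)
= √(8²/30 + 12²/40)
= √(2.133333 + 3.600000)
= 2.394438

For 95% confidence, z* = 1.96 (from standard normal table)
Margin of error: E = z* × SE = 1.96 × 2.394438 = 4.6931

Z-interval: (x̄₁ - x̄₂) ± E = 6 ± 4.6931 = (1.3069, 10.6931)

Rounded to 2 decimal places:

(1.31, 10.69)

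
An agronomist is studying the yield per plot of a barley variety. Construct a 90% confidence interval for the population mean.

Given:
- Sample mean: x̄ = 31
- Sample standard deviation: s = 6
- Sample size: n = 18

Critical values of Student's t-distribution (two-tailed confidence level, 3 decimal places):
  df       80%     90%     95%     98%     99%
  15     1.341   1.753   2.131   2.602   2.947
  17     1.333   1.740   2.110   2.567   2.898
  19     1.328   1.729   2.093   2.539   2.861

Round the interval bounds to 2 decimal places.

The population standard deviation σ is unknown (only the sample standard deviation s is given), so use a t-interval with df = n - 1 = 18 - 1 = 17.

For 90% confidence with df = 17, t* = 1.740 (from t-table)

Standard error: SE = s/√n = 6/√18 = 1.414214

Margin of error: E = t* × SE = 1.740 × 1.414214 = 2.4607

T-interval: x̄ ± E = 31 ± 2.4607 = (28.5393, 33.4607)

Rounded to 2 decimal places:

(28.54, 33.46)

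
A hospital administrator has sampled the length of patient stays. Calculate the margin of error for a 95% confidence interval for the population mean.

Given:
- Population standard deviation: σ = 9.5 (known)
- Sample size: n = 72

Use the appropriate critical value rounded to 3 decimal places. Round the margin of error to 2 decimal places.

The population standard deviation σ is known, so use the z-interval margin of error formula.

For 95% confidence, z* = 1.96 (from standard normal table)

Margin of error formula for z-interval: E = z* × σ/√n

E = 1.96 × 9.5/√72
  = 1.96 × 1.119586
  = 2.1944

Rounded to 2 decimal places:

2.19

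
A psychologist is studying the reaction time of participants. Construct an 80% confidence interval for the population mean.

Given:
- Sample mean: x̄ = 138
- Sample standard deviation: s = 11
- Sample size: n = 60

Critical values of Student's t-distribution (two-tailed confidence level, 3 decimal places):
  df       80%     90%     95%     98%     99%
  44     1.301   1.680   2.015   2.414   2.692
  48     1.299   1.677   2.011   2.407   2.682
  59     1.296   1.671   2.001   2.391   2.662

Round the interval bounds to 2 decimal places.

The population standard deviation σ is unknown (only the sample standard deviation s is given), so use a t-interval with df = n - 1 = 60 - 1 = 59.

For 80% confidence with df = 59, t* = 1.296 (from t-table)

Standard error: SE = s/√n = 11/√60 = 1.420094

Margin of error: E = t* × SE = 1.296 × 1.420094 = 1.8404

T-interval: x̄ ± E = 138 ± 1.8404 = (136.1596, 139.8404)

Rounded to 2 decimal places:

(136.16, 139.84)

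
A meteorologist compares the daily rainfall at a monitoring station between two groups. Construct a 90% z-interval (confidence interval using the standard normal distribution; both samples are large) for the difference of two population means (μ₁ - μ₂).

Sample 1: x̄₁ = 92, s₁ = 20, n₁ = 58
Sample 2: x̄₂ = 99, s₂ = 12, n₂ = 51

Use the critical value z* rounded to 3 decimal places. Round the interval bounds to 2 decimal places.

Both samples are large (n₁ = 58 ≥ 30, n₂ = 51 ≥ 30), so a z-interval for the difference of means applies.

Point estimate: x̄₁ - x̄₂ = 92 - 99 = -7

Standard error: SE = √(s₁²/n₁ + s₂²/n₂)
= √(20²/58 + 12²/51)
= √(6.896552 + 2.823529)
= 3.117704

For 90% confidence, z* = 1.645 (from standard normal table)
Margin of error: E = z* × SE = 1.645 × 3.117704 = 5.1286

Z-interval: (x̄₁ - x̄₂) ± E = -7 ± 5.1286 = (-12.1286, -1.8714)

Rounded to 2 decimal places:

(-12.13, -1.87)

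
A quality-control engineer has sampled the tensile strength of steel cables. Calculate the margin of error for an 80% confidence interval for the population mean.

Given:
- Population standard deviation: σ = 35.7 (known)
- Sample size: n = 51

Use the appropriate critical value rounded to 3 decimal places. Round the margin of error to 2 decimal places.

The population standard deviation σ is known, so use the z-interval margin of error formula.

For 80% confidence, z* = 1.282 (from standard normal table)

Margin of error formula for z-interval: E = z* × σ/√n

E = 1.282 × 35.7/√51
  = 1.282 × 4.999000
  = 6.4087

Rounded to 2 decimal places:

6.41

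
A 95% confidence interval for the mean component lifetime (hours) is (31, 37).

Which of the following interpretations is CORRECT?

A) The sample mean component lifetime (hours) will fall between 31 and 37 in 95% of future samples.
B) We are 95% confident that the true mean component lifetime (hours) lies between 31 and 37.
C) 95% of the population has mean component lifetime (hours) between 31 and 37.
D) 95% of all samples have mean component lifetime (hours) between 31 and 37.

A confidence interval represents our confidence in the procedure, not a probability statement about the parameter.

Key concept: If we repeated this sampling process many times and computed a 95% CI each time, about 95% of those intervals would contain the true population parameter.

For this specific interval (31, 37):
- Midpoint (point estimate): 34
- Margin of error: 3

The correct interpretation is the one stating confidence that the true parameter lies in the interval — option B.

B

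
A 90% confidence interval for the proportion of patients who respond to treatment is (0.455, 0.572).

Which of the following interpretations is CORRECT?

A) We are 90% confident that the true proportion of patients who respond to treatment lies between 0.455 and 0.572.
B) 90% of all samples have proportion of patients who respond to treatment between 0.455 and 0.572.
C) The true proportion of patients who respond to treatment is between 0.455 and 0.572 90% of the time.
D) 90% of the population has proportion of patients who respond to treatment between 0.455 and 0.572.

A confidence interval represents our confidence in the procedure, not a probability statement about the parameter.

Key concept: If we repeated this sampling process many times and computed a 90% CI each time, about 90% of those intervals would contain the true population parameter.

For this specific interval (0.455, 0.572):
- Midpoint (point estimate): 0.5135
- Margin of error: 0.0585

The correct interpretation is the one stating confidence that the true parameter lies in the interval — option A.

A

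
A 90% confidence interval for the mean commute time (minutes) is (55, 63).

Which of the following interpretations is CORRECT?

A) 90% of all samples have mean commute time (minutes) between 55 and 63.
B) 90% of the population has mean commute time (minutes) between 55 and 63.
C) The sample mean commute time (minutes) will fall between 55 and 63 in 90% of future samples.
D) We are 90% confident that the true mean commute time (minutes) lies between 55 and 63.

A confidence interval represents our confidence in the procedure, not a probability statement about the parameter.

Key concept: If we repeated this sampling process many times and computed a 90% CI each time, about 90% of those intervals would contain the true population parameter.

For this specific interval (55, 63):
- Midpoint (point estimate): 59
- Margin of error: 4

The correct interpretation is the one stating confidence that the true parameter lies in the interval — option D.

D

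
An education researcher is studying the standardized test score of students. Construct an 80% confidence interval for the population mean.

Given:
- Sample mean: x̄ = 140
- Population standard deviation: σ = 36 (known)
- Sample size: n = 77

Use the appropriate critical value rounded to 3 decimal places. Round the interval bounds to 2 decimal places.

The population standard deviation σ is known, so use a z-interval (standard normal critical value).

For 80% confidence, z* = 1.282 (from standard normal table)

Standard error: SE = σ/√n = 36/√77 = 4.102581

Margin of error: E = z* × SE = 1.282 × 4.102581 = 5.2595

Z-interval: x̄ ± E = 140 ± 5.2595 = (134.7405, 145.2595)

Rounded to 2 decimal places:

(134.74, 145.26)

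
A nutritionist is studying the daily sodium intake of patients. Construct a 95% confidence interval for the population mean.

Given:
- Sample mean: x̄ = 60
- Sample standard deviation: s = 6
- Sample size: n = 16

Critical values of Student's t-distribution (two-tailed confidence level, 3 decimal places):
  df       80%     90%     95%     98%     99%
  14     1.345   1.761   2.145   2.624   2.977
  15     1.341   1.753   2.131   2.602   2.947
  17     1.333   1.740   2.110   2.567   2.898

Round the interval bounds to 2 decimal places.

The population standard deviation σ is unknown (only the sample standard deviation s is given), so use a t-interval with df = n - 1 = 16 - 1 = 15.

For 95% confidence with df = 15, t* = 2.131 (from t-table)

Standard error: SE = s/√n = 6/√16 = 1.500000

Margin of error: E = t* × SE = 2.131 × 1.500000 = 3.1965

T-interval: x̄ ± E = 60 ± 3.1965 = (56.8035, 63.1965)

Rounded to 2 decimal places:

(56.80, 63.20)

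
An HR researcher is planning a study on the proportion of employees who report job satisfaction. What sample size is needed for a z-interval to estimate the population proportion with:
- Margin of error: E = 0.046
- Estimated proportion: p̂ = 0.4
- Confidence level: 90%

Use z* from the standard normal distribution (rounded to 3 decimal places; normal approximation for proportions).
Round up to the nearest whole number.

Using z* for proportion z-interval (normal approximation).

For 90% confidence, z* = 1.645 (from standard normal table)

Sample size formula for proportion z-interval: n = z*²p̂(1-p̂)/E²

n = 1.645² × 0.4 × 0.6 / 0.046²
  = 2.706025 × 0.24 / 0.002116
  = 306.9216

Round up to the nearest whole number: n = 307

307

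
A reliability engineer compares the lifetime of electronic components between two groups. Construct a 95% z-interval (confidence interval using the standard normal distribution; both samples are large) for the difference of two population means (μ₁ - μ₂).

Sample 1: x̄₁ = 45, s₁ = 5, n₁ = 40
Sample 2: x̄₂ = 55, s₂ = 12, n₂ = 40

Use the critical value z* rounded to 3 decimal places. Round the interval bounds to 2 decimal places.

Both samples are large (n₁ = 40 ≥ 30, n₂ = 40 ≥ 30), so a z-interval for the difference of means applies.

Point estimate: x̄₁ - x̄₂ = 45 - 55 = -10

Standard error: SE = √(s₁²/n₁ + s₂²/n₂)
= √(5²/40 + 12²/40)
= √(0.625000 + 3.600000)
= 2.055480

For 95% confidence, z* = 1.96 (from standard normal table)
Margin of error: E = z* × SE = 1.96 × 2.055480 = 4.0287

Z-interval: (x̄₁ - x̄₂) ± E = -10 ± 4.0287 = (-14.0287, -5.9713)

Rounded to 2 decimal places:

(-14.03, -5.97)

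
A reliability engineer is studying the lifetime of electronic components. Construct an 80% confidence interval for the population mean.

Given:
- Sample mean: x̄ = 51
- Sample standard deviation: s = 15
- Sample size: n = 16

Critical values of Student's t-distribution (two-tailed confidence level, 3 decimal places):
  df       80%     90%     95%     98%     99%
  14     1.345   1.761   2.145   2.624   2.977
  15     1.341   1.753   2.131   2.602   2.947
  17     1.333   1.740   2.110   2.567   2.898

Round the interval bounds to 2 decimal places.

The population standard deviation σ is unknown (only the sample standard deviation s is given), so use a t-interval with df = n - 1 = 16 - 1 = 15.

For 80% confidence with df = 15, t* = 1.341 (from t-table)

Standard error: SE = s/√n = 15/√16 = 3.750000

Margin of error: E = t* × SE = 1.341 × 3.750000 = 5.0287

T-interval: x̄ ± E = 51 ± 5.0287 = (45.9712, 56.0288)

Rounded to 2 decimal places:

(45.97, 56.03)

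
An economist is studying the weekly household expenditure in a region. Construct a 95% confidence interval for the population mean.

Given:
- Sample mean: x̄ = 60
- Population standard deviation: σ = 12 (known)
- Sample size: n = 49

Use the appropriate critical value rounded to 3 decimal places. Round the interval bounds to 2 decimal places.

The population standard deviation σ is known, so use a z-interval (standard normal critical value).

For 95% confidence, z* = 1.96 (from standard normal table)

Standard error: SE = σ/√n = 12/√49 = 1.714286

Margin of error: E = z* × SE = 1.96 × 1.714286 = 3.3600

Z-interval: x̄ ± E = 60 ± 3.3600 = (56.6400, 63.3600)

Rounded to 2 decimal places:

(56.64, 63.36)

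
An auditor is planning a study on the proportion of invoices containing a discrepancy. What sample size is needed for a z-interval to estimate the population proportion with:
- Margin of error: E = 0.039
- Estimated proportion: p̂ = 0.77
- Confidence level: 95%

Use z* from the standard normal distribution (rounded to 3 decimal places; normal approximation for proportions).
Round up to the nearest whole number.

Using z* for proportion z-interval (normal approximation).

For 95% confidence, z* = 1.96 (from standard normal table)

Sample size formula for proportion z-interval: n = z*²p̂(1-p̂)/E²

n = 1.96² × 0.77 × 0.23 / 0.039²
  = 3.8416 × 0.1771 / 0.001521
  = 447.3027

Round up to the nearest whole number: n = 448

448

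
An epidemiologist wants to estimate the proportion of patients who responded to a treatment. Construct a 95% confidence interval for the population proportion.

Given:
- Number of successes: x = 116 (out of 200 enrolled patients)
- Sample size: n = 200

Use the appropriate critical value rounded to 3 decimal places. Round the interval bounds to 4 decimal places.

Sample proportion: p̂ = 116/200 = 0.580000

Check conditions for normal approximation:
  np̂ = 116 ≥ 10 ✓
  n(1-p̂) = 84 ≥ 10 ✓

The sample is large enough, so use a z-interval (normal approximation) for the proportion.

For 95% confidence, z* = 1.96 (from standard normal table)

Standard error: SE = √(p̂(1-p̂)/n) = √(0.580000×0.420000/200) = 0.03489986

Margin of error: E = z* × SE = 1.96 × 0.03489986 = 0.068404

Z-interval: p̂ ± E = 0.580000 ± 0.068404 = (0.511596, 0.648404)

Rounded to 4 decimal places:

(0.5116, 0.6484)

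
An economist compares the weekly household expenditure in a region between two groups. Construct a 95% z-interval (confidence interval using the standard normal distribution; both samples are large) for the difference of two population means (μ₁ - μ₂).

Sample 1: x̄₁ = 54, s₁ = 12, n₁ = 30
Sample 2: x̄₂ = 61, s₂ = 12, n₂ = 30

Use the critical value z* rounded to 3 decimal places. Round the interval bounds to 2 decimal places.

Both samples are large (n₁ = 30 ≥ 30, n₂ = 30 ≥ 30), so a z-interval for the difference of means applies.

Point estimate: x̄₁ - x̄₂ = 54 - 61 = -7

Standard error: SE = √(s₁²/n₁ + s₂²/n₂)
= √(12²/30 + 12²/30)
= √(4.800000 + 4.800000)
= 3.098387

For 95% confidence, z* = 1.96 (from standard normal table)
Margin of error: E = z* × SE = 1.96 × 3.098387 = 6.0728

Z-interval: (x̄₁ - x̄₂) ± E = -7 ± 6.0728 = (-13.0728, -0.9272)

Rounded to 2 decimal places:

(-13.07, -0.93)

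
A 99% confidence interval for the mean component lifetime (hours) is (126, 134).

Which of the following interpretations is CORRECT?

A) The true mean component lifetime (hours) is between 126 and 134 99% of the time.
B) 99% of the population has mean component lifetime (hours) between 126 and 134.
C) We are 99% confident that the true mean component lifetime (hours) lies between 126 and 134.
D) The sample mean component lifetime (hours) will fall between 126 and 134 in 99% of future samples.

A confidence interval represents our confidence in the procedure, not a probability statement about the parameter.

Key concept: If we repeated this sampling process many times and computed a 99% CI each time, about 99% of those intervals would contain the true population parameter.

For this specific interval (126, 134):
- Midpoint (point estimate): 130
- Margin of error: 4

The correct interpretation is the one stating confidence that the true parameter lies in the interval — option C.

C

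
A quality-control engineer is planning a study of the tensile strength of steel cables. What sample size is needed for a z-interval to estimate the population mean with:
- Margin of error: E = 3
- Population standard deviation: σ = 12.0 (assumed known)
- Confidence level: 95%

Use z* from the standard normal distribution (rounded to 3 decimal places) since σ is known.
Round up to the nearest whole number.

Using z* since population σ is known (z-interval formula).

For 95% confidence, z* = 1.96 (from standard normal table)

Sample size formula for z-interval: n = (z*σ/E)²

n = (1.96 × 12.0 / 3)²
  = (7.840000)²
  = 61.4656

Round up to the nearest whole number: n = 62

62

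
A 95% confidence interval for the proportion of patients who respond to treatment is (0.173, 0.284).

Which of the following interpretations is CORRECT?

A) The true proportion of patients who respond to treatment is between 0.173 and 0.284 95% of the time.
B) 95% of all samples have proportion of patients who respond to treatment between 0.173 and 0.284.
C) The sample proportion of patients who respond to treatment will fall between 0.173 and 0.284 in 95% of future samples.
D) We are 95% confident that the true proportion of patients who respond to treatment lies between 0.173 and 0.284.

A confidence interval represents our confidence in the procedure, not a probability statement about the parameter.

Key concept: If we repeated this sampling process many times and computed a 95% CI each time, about 95% of those intervals would contain the true population parameter.

For this specific interval (0.173, 0.284):
- Midpoint (point estimate): 0.2285
- Margin of error: 0.0555

The correct interpretation is the one stating confidence that the true parameter lies in the interval — option D.

D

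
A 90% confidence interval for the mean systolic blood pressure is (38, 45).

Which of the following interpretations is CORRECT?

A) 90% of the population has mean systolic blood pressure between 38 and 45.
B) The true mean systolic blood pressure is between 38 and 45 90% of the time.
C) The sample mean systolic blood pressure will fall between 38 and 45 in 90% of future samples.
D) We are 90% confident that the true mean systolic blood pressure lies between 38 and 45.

A confidence interval represents our confidence in the procedure, not a probability statement about the parameter.

Key concept: If we repeated this sampling process many times and computed a 90% CI each time, about 90% of those intervals would contain the true population parameter.

For this specific interval (38, 45):
- Midpoint (point estimate): 41.5
- Margin of error: 3.5

The correct interpretation is the one stating confidence that the true parameter lies in the interval — option D.

D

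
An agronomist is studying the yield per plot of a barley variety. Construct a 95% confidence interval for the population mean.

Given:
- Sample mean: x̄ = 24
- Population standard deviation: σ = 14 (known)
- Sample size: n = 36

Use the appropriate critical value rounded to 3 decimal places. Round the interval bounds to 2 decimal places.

The population standard deviation σ is known, so use a z-interval (standard normal critical value).

For 95% confidence, z* = 1.96 (from standard normal table)

Standard error: SE = σ/√n = 14/√36 = 2.333333

Margin of error: E = z* × SE = 1.96 × 2.333333 = 4.5733

Z-interval: x̄ ± E = 24 ± 4.5733 = (19.4267, 28.5733)

Rounded to 2 decimal places:

(19.43, 28.57)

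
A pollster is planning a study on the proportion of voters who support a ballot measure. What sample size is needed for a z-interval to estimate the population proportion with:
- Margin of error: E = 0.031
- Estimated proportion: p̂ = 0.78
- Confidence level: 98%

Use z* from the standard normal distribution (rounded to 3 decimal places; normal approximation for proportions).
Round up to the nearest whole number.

Using z* for proportion z-interval (normal approximation).

For 98% confidence, z* = 2.326 (from standard normal table)

Sample size formula for proportion z-interval: n = z*²p̂(1-p̂)/E²

n = 2.326² × 0.78 × 0.22 / 0.031²
  = 5.410276 × 0.1716 / 0.000961
  = 966.0805

Round up to the nearest whole number: n = 967

967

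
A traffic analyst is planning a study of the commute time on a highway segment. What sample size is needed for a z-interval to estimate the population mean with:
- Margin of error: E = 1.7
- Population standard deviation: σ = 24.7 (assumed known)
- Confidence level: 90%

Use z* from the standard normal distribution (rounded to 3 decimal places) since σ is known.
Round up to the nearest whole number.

Using z* since population σ is known (z-interval formula).

For 90% confidence, z* = 1.645 (from standard normal table)

Sample size formula for z-interval: n = (z*σ/E)²

n = (1.645 × 24.7 / 1.7)²
  = (23.900882)²
  = 571.2522

Round up to the nearest whole number: n = 572

572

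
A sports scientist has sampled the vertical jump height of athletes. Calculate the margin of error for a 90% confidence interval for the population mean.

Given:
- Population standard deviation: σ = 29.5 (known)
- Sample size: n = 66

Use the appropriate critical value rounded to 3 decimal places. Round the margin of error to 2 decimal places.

The population standard deviation σ is known, so use the z-interval margin of error formula.

For 90% confidence, z* = 1.645 (from standard normal table)

Margin of error formula for z-interval: E = z* × σ/√n

E = 1.645 × 29.5/√66
  = 1.645 × 3.631199
  = 5.9733

Rounded to 2 decimal places:

5.97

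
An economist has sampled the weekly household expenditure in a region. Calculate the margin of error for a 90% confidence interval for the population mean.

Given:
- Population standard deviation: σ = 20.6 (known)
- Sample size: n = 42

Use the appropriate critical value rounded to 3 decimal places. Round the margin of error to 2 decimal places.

The population standard deviation σ is known, so use the z-interval margin of error formula.

For 90% confidence, z* = 1.645 (from standard normal table)

Margin of error formula for z-interval: E = z* × σ/√n

E = 1.645 × 20.6/√42
  = 1.645 × 3.178649
  = 5.2289

Rounded to 2 decimal places:

5.23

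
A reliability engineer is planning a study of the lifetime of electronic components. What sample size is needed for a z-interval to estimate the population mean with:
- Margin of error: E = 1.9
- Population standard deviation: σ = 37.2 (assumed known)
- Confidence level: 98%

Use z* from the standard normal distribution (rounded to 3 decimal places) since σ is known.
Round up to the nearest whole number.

Using z* since population σ is known (z-interval formula).

For 98% confidence, z* = 2.326 (from standard normal table)

Sample size formula for z-interval: n = (z*σ/E)²

n = (2.326 × 37.2 / 1.9)²
  = (45.540632)²
  = 2073.9491

Round up to the nearest whole number: n = 2074

2074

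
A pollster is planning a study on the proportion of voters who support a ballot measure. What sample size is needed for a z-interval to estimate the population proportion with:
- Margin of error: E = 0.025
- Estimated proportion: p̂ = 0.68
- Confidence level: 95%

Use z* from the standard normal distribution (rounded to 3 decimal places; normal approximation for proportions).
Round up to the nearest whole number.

Using z* for proportion z-interval (normal approximation).

For 95% confidence, z* = 1.96 (from standard normal table)

Sample size formula for proportion z-interval: n = z*²p̂(1-p̂)/E²

n = 1.96² × 0.68 × 0.32 / 0.025²
  = 3.8416 × 0.2176 / 0.000625
  = 1337.4915

Round up to the nearest whole number: n = 1338

1338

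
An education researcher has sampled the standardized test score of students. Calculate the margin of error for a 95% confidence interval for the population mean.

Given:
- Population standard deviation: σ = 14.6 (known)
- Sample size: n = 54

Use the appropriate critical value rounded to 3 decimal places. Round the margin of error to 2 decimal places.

The population standard deviation σ is known, so use the z-interval margin of error formula.

For 95% confidence, z* = 1.96 (from standard normal table)

Margin of error formula for z-interval: E = z* × σ/√n

E = 1.96 × 14.6/√54
  = 1.96 × 1.986808
  = 3.8941

Rounded to 2 decimal places:

3.89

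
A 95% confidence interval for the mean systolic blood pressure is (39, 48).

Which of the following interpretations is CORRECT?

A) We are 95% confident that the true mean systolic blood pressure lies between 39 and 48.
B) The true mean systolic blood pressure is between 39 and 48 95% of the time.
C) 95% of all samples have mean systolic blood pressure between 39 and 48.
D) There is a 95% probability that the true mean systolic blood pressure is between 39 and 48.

A confidence interval represents our confidence in the procedure, not a probability statement about the parameter.

Key concept: If we repeated this sampling process many times and computed a 95% CI each time, about 95% of those intervals would contain the true population parameter.

For this specific interval (39, 48):
- Midpoint (point estimate): 43.5
- Margin of error: 4.5

The correct interpretation is the one stating confidence that the true parameter lies in the interval — option A.

A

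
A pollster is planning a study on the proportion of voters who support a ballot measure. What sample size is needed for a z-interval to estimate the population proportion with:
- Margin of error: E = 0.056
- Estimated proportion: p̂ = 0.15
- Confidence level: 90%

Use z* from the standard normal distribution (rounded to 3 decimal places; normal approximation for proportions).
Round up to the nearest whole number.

Using z* for proportion z-interval (normal approximation).

For 90% confidence, z* = 1.645 (from standard normal table)

Sample size formula for proportion z-interval: n = z*²p̂(1-p̂)/E²

n = 1.645² × 0.15 × 0.85 / 0.056²
  = 2.706025 × 0.1275 / 0.003136
  = 110.0186

Round up to the nearest whole number: n = 111

111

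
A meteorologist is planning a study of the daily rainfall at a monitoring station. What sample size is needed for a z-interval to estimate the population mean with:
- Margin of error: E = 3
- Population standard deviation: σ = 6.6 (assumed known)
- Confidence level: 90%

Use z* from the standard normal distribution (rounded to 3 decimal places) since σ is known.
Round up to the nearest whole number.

Using z* since population σ is known (z-interval formula).

For 90% confidence, z* = 1.645 (from standard normal table)

Sample size formula for z-interval: n = (z*σ/E)²

n = (1.645 × 6.6 / 3)²
  = (3.619000)²
  = 13.0972

Round up to the nearest whole number: n = 14

14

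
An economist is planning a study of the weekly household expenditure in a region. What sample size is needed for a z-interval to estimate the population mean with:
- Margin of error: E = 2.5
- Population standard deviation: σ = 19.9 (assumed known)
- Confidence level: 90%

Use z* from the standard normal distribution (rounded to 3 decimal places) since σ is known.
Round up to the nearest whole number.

Using z* since population σ is known (z-interval formula).

For 90% confidence, z* = 1.645 (from standard normal table)

Sample size formula for z-interval: n = (z*σ/E)²

n = (1.645 × 19.9 / 2.5)²
  = (13.094200)²
  = 171.4581

Round up to the nearest whole number: n = 172

172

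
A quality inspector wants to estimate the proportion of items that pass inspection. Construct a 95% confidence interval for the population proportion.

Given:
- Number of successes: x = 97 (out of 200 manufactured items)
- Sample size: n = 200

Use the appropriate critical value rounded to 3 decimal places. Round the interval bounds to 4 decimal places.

Sample proportion: p̂ = 97/200 = 0.485000

Check conditions for normal approximation:
  np̂ = 97 ≥ 10 ✓
  n(1-p̂) = 103 ≥ 10 ✓

The sample is large enough, so use a z-interval (normal approximation) for the proportion.

For 95% confidence, z* = 1.96 (from standard normal table)

Standard error: SE = √(p̂(1-p̂)/n) = √(0.485000×0.515000/200) = 0.03533943

Margin of error: E = z* × SE = 1.96 × 0.03533943 = 0.069265

Z-interval: p̂ ± E = 0.485000 ± 0.069265 = (0.415735, 0.554265)

Rounded to 4 decimal places:

(0.4157, 0.5543)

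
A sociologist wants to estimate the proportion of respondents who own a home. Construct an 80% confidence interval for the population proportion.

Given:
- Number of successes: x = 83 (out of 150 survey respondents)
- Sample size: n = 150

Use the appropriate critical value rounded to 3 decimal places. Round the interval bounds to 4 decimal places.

Sample proportion: p̂ = 83/150 = 0.553333

Check conditions for normal approximation:
  np̂ = 83 ≥ 10 ✓
  n(1-p̂) = 67 ≥ 10 ✓

The sample is large enough, so use a z-interval (normal approximation) for the proportion.

For 80% confidence, z* = 1.282 (from standard normal table)

Standard error: SE = √(p̂(1-p̂)/n) = √(0.553333×0.446667/150) = 0.04059192

Margin of error: E = z* × SE = 1.282 × 0.04059192 = 0.052039

Z-interval: p̂ ± E = 0.553333 ± 0.052039 = (0.501294, 0.605372)

Rounded to 4 decimal places:

(0.5013, 0.6054)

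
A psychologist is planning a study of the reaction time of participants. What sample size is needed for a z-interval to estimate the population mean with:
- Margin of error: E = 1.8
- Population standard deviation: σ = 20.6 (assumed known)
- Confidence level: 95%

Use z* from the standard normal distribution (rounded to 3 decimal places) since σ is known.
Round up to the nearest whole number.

Using z* since population σ is known (z-interval formula).

For 95% confidence, z* = 1.96 (from standard normal table)

Sample size formula for z-interval: n = (z*σ/E)²

n = (1.96 × 20.6 / 1.8)²
  = (22.431111)²
  = 503.1547

Round up to the nearest whole number: n = 504

504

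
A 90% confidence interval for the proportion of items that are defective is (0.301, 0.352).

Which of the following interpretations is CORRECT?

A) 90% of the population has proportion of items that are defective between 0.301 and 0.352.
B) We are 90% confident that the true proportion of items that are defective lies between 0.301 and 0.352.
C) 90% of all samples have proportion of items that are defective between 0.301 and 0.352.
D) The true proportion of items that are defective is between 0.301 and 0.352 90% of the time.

A confidence interval represents our confidence in the procedure, not a probability statement about the parameter.

Key concept: If we repeated this sampling process many times and computed a 90% CI each time, about 90% of those intervals would contain the true population parameter.

For this specific interval (0.301, 0.352):
- Midpoint (point estimate): 0.3265
- Margin of error: 0.0255

The correct interpretation is the one stating confidence that the true parameter lies in the interval — option B.

B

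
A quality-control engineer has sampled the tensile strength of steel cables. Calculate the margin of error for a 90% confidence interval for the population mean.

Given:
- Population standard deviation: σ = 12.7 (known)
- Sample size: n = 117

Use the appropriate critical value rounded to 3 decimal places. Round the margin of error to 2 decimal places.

The population standard deviation σ is known, so use the z-interval margin of error formula.

For 90% confidence, z* = 1.645 (from standard normal table)

Margin of error formula for z-interval: E = z* × σ/√n

E = 1.645 × 12.7/√117
  = 1.645 × 1.174115
  = 1.9314

Rounded to 2 decimal places:

1.93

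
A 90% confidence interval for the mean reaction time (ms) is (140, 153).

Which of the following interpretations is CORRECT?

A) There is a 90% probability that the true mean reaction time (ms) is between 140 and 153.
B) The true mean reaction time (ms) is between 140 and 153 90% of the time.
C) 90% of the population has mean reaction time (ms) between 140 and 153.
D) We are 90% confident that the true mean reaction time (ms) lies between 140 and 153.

A confidence interval represents our confidence in the procedure, not a probability statement about the parameter.

Key concept: If we repeated this sampling process many times and computed a 90% CI each time, about 90% of those intervals would contain the true population parameter.

For this specific interval (140, 153):
- Midpoint (point estimate): 146.5
- Margin of error: 6.5

The correct interpretation is the one stating confidence that the true parameter lies in the interval — option D.

D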